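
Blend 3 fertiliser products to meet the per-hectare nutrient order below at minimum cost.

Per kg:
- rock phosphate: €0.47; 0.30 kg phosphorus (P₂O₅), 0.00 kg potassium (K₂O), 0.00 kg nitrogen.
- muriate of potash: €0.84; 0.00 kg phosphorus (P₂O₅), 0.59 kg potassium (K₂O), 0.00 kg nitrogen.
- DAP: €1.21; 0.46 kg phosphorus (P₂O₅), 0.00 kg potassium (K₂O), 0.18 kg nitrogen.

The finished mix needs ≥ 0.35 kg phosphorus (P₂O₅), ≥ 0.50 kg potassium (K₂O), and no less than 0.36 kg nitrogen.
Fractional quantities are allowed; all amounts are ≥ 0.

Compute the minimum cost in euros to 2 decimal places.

€3.13

Let x1 = kg of rock phosphate, x2 = kg of muriate of potash, x3 = kg of DAP.
min 0.47x1 + 0.84x2 + 1.21x3 with:
  0.3x1 + 0.46x3 ≥ 0.35   (phosphorus (P₂O₅))
  0.59x2 ≥ 0.5   (potassium (K₂O))
  0.18x3 ≥ 0.36   (nitrogen)
  x1, x2, x3 ≥ 0.
The optimal basis is {muriate of potash, DAP}; rock phosphate drops out. Binding constraints: potassium (K₂O) and nitrogen.
That vertex is x2 = 0.8475, x3 = 2.
Cost = 0.84·0.8475 + 1.21·2 = 3.1319.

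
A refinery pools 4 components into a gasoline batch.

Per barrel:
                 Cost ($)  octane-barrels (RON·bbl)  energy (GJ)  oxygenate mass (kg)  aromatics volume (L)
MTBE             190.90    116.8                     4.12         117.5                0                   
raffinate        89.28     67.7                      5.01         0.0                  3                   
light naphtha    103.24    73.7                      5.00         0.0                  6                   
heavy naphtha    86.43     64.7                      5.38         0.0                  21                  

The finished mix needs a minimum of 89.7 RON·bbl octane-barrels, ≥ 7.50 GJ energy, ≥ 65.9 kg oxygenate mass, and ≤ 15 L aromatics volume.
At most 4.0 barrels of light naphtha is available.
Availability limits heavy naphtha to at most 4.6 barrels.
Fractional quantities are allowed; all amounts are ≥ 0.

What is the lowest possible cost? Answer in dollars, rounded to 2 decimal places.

$193.22

Treat it as an LP. Let x1 = barrels of MTBE, x2 = barrels of raffinate, x3 = barrels of light naphtha, x4 = barrels of heavy naphtha.
Minimize 190.9x1 + 89.28x2 + 103.24x3 + 86.43x4 s.t.:
  116.8x1 + 67.7x2 + 73.7x3 + 64.7x4 ≥ 89.7   (octane-barrels)
  4.12x1 + 5.01x2 + 5x3 + 5.38x4 ≥ 7.5   (energy)
  117.5x1 ≥ 65.9   (oxygenate mass)
  3x2 + 6x3 + 21x4 ≤ 15   (aromatics volume)
  x3 ≤ 4
  x4 ≤ 4.6
  x1, x2, x3, x4 ≥ 0.
The optimal basis is {MTBE, raffinate, heavy naphtha}; light naphtha drops out. There the energy, oxygenate mass, aromatics volume constraints are tight.
Optimal quantities: MTBE = 0.56085 barrels, raffinate = 0.31745 barrels, heavy naphtha = 0.66894 barrels.
Hence cost = 190.9·0.56085 + 89.28·0.31745 + 86.43·0.66894 = $193.2247.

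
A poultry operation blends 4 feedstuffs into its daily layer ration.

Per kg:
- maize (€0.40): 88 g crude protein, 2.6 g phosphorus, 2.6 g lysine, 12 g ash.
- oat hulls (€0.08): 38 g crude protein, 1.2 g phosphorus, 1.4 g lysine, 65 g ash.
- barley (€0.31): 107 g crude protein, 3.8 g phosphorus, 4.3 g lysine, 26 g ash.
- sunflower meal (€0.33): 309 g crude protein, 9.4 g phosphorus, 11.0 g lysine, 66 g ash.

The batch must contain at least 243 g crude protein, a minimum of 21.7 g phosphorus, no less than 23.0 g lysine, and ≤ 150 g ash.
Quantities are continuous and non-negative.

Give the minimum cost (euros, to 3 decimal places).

€0.878

Let x1 = kg of maize, x2 = kg of oat hulls, x3 = kg of barley, x4 = kg of sunflower meal.
min 0.4x1 + 0.08x2 + 0.31x3 + 0.33x4 subject to:
  88x1 + 38x2 + 107x3 + 309x4 ≥ 243   (crude protein)
  2.6x1 + 1.2x2 + 3.8x3 + 9.4x4 ≥ 21.7   (phosphorus)
  2.6x1 + 1.4x2 + 4.3x3 + 11x4 ≥ 23   (lysine)
  12x1 + 65x2 + 26x3 + 66x4 ≤ 150   (ash)
  x1, x2, x3, x4 ≥ 0.
The optimal basis is {maize, sunflower meal}; oat hulls, barley drop out. Binding constraints: phosphorus and ash.
Solving gives x1 = 0.3776, x4 = 2.204.
Objective = 0.4·0.3776 + 0.33·2.204 = 0.87836.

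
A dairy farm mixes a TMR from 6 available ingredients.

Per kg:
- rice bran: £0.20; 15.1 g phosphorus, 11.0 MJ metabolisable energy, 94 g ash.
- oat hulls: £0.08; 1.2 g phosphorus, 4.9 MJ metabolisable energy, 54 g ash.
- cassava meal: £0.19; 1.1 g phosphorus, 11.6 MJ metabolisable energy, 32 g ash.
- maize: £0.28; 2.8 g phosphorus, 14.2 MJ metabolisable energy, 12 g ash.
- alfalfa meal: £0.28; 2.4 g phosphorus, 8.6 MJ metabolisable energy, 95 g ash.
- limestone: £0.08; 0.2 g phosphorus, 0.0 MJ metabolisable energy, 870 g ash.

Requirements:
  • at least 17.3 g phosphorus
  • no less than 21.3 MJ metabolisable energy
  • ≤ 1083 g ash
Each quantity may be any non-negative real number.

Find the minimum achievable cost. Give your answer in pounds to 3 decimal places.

This is a linear program. Let x1 = kg of rice bran, x2 = kg of oat hulls, x3 = kg of cassava meal, x4 = kg of maize, x5 = kg of alfalfa meal, x6 = kg of limestone.
min 0.2x1 + 0.08x2 + 0.19x3 + 0.28x4 + 0.28x5 + 0.08x6 subject to:
  15.1x1 + 1.2x2 + 1.1x3 + 2.8x4 + 2.4x5 + 0.2x6 ≥ 17.3   (phosphorus)
  11x1 + 4.9x2 + 11.6x3 + 14.2x4 + 8.6x5 ≥ 21.3   (metabolisable energy)
  94x1 + 54x2 + 32x3 + 12x4 + 95x5 + 870x6 ≤ 1083   (ash)
  x1, x2, x3, x4, x5, x6 ≥ 0.
The optimal basis is {rice bran, oat hulls}; cassava meal, maize, alfalfa meal, limestone drop out. Binding constraints: phosphorus and metabolisable energy.
Optimal quantities: rice bran = 0.974 kg, oat hulls = 2.16 kg.
Objective = 0.2·0.974 + 0.08·2.16 = 0.36760.

£0.368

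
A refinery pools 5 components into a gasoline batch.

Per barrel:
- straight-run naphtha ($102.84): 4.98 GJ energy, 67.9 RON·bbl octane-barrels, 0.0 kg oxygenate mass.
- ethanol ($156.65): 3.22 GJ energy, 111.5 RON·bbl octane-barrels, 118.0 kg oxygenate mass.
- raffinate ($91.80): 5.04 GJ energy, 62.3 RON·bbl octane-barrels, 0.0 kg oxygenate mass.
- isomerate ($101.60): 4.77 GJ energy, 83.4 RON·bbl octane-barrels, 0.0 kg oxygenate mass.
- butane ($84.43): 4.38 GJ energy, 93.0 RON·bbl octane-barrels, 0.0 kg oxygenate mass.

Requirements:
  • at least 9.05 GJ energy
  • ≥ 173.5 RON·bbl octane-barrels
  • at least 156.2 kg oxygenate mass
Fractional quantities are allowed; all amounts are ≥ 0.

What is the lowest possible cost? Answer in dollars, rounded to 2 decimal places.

$294.56

Treat it as an LP. Let x1 = barrels of straight-run naphtha, x2 = barrels of ethanol, x3 = barrels of raffinate, x4 = barrels of isomerate, x5 = barrels of butane.
Minimize 102.84x1 + 156.65x2 + 91.8x3 + 101.6x4 + 84.43x5 s.t.:
  4.98x1 + 3.22x2 + 5.04x3 + 4.77x4 + 4.38x5 ≥ 9.05   (energy)
  67.9x1 + 111.5x2 + 62.3x3 + 83.4x4 + 93x5 ≥ 173.5   (octane-barrels)
  118x2 ≥ 156.2   (oxygenate mass)
  x1, x2, x3, x4, x5 ≥ 0.
The cheapest feasible vertex uses only ethanol, raffinate; straight-run naphtha, isomerate, butane are not used. Binding constraints: energy and oxygenate mass.
That vertex is x2 = 1.3237, x3 = 0.94992.
Objective = 156.65·1.3237 + 91.8·0.94992 = 294.5603.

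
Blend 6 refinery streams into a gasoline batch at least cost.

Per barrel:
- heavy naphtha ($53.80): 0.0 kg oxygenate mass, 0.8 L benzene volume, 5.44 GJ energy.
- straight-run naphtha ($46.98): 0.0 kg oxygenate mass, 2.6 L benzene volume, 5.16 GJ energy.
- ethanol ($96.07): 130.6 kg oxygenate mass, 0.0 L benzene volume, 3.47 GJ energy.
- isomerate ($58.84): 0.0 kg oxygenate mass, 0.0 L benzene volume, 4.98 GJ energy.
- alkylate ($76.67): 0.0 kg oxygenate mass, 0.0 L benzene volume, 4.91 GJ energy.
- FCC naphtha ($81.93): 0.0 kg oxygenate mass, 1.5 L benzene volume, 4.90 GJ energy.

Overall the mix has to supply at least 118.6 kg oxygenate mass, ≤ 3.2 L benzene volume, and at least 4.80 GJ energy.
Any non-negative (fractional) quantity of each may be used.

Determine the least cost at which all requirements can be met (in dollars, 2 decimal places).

$102.25

Set it up as a linear program. Let x1 = barrels of heavy naphtha, x2 = barrels of straight-run naphtha, x3 = barrels of ethanol, x4 = barrels of isomerate, x5 = barrels of alkylate, x6 = barrels of FCC naphtha.
Minimise 53.8x1 + 46.98x2 + 96.07x3 + 58.84x4 + 76.67x5 + 81.93x6 s.t.:
  130.6x3 ≥ 118.6   (oxygenate mass)
  0.8x1 + 2.6x2 + 1.5x6 ≤ 3.2   (benzene volume)
  5.44x1 + 5.16x2 + 3.47x3 + 4.98x4 + 4.91x5 + 4.9x6 ≥ 4.8   (energy)
  x1, x2, x3, x4, x5, x6 ≥ 0.
At the optimum only straight-run naphtha, ethanol are positive (heavy naphtha, isomerate, alkylate, FCC naphtha = 0). There the oxygenate mass and energy constraints are tight.
That vertex is x2 = 0.3195, x3 = 0.9081.
Cost = 46.98·0.3195 + 96.07·0.9081 = 102.2513.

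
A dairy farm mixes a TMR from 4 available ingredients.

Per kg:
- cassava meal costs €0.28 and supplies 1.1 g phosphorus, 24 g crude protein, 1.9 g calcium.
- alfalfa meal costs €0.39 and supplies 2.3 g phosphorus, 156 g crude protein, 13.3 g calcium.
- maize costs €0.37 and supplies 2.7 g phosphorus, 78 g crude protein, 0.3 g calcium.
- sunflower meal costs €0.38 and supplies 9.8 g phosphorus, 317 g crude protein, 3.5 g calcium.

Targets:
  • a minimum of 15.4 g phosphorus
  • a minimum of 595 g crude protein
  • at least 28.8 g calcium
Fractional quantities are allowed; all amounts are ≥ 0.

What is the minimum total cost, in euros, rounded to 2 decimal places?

€1.16

Let x1 = kg of cassava meal, x2 = kg of alfalfa meal, x3 = kg of maize, x4 = kg of sunflower meal.
min 0.28x1 + 0.39x2 + 0.37x3 + 0.38x4 s.t.:
  1.1x1 + 2.3x2 + 2.7x3 + 9.8x4 ≥ 15.4   (phosphorus)
  24x1 + 156x2 + 78x3 + 317x4 ≥ 595   (crude protein)
  1.9x1 + 13.3x2 + 0.3x3 + 3.5x4 ≥ 28.8   (calcium)
  x1, x2, x3, x4 ≥ 0.
The minimum-cost mix takes nothing from cassava meal, maize — only alfalfa meal, sunflower meal. The phosphorus and calcium requirements are met with equality.
That vertex is x2 = 1.867, x4 = 1.133.
Total cost: 0.39·1.867 + 0.38·1.133 = 1.1587.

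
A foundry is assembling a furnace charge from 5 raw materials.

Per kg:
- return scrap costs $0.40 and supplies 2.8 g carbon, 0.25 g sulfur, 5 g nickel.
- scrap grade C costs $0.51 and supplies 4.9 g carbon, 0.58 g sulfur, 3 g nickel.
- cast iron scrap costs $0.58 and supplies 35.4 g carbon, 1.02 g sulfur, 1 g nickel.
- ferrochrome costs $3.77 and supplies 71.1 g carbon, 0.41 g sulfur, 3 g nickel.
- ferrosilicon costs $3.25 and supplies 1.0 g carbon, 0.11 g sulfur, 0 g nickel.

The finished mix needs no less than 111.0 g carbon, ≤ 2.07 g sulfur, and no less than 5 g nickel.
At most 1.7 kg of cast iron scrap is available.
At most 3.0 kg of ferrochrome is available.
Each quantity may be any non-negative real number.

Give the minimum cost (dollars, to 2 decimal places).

Let x1 = kg of return scrap, x2 = kg of scrap grade C, x3 = kg of cast iron scrap, x4 = kg of ferrochrome, x5 = kg of ferrosilicon.
Minimise 0.4x1 + 0.51x2 + 0.58x3 + 3.77x4 + 3.25x5 with:
  2.8x1 + 4.9x2 + 35.4x3 + 71.1x4 + 1x5 ≥ 111   (carbon)
  0.25x1 + 0.58x2 + 1.02x3 + 0.41x4 + 0.11x5 ≤ 2.07   (sulfur)
  5x1 + 3x2 + 1x3 + 3x4 ≥ 5   (nickel)
  x3 ≤ 1.7
  x4 ≤ 3
  x1, x2, x3, x4, x5 ≥ 0.
The optimal basis is {return scrap, cast iron scrap, ferrochrome}; scrap grade C, ferrosilicon drop out. The carbon, sulfur, nickel requirements are met with equality.
Optimal quantities: return scrap = 0.2352 kg, cast iron scrap = 1.685 kg, ferrochrome = 0.7129 kg.
Total cost: 0.4·0.2352 + 0.58·1.685 + 3.77·0.7129 = 3.7590.

$3.76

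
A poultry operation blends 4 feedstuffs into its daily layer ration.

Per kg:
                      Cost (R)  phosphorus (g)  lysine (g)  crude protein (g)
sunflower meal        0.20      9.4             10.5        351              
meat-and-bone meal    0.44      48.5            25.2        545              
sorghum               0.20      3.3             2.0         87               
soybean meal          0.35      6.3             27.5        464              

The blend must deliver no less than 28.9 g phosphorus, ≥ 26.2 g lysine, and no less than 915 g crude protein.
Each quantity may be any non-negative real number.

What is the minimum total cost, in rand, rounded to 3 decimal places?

R0.538

Let x1 = kg of sunflower meal, x2 = kg of meat-and-bone meal, x3 = kg of sorghum, x4 = kg of soybean meal.
Minimise 0.2x1 + 0.44x2 + 0.2x3 + 0.35x4 subject to:
  9.4x1 + 48.5x2 + 3.3x3 + 6.3x4 ≥ 28.9   (phosphorus)
  10.5x1 + 25.2x2 + 2x3 + 27.5x4 ≥ 26.2   (lysine)
  351x1 + 545x2 + 87x3 + 464x4 ≥ 915   (crude protein)
  x1, x2, x3, x4 ≥ 0.
The minimum-cost mix takes nothing from sorghum, soybean meal — only sunflower meal, meat-and-bone meal. Binding constraints: phosphorus and crude protein.
So sunflower meal = 2.406 kg, meat-and-bone meal = 0.1297 kg.
Total cost: 0.2·2.406 + 0.44·0.1297 = 0.53827.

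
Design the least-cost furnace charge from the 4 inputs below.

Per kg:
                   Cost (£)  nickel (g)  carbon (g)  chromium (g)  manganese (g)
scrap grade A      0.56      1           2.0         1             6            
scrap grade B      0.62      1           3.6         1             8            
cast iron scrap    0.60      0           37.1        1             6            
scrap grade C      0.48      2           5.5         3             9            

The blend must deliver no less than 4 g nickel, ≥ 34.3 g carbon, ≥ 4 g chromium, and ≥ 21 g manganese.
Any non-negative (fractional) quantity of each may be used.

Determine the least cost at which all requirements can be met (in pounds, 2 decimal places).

£1.34

Let x1 = kg of scrap grade A, x2 = kg of scrap grade B, x3 = kg of cast iron scrap, x4 = kg of scrap grade C.
Minimize 0.56x1 + 0.62x2 + 0.6x3 + 0.48x4 s.t.:
  1x1 + 1x2 + 2x4 ≥ 4   (nickel)
  2x1 + 3.6x2 + 37.1x3 + 5.5x4 ≥ 34.3   (carbon)
  1x1 + 1x2 + 1x3 + 3x4 ≥ 4   (chromium)
  6x1 + 8x2 + 6x3 + 9x4 ≥ 21   (manganese)
  x1, x2, x3, x4 ≥ 0.
At the optimum only cast iron scrap, scrap grade C are positive (scrap grade A, scrap grade B = 0). The nickel and carbon requirements are met with equality.
Optimal quantities: cast iron scrap = 0.628 kg, scrap grade C = 2 kg.
Total cost: 0.6·0.628 + 0.48·2 = 1.3368.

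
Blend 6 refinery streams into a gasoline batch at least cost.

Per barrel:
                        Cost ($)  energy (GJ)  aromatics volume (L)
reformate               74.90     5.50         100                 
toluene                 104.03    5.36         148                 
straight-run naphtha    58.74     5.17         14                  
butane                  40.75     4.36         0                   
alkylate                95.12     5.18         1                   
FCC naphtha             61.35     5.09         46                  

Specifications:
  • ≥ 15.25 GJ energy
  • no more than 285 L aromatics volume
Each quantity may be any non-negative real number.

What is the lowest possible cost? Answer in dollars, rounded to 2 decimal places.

Let x1 = barrels of reformate, x2 = barrels of toluene, x3 = barrels of straight-run naphtha, x4 = barrels of butane, x5 = barrels of alkylate, x6 = barrels of FCC naphtha.
min 74.9x1 + 104.03x2 + 58.74x3 + 40.75x4 + 95.12x5 + 61.35x6 s.t.:
  5.5x1 + 5.36x2 + 5.17x3 + 4.36x4 + 5.18x5 + 5.09x6 ≥ 15.25   (energy)
  100x1 + 148x2 + 14x3 + 1x5 + 46x6 ≤ 285   (aromatics volume)
  x1, x2, x3, x4, x5, x6 ≥ 0.
The optimal basis is {butane}; reformate, toluene, straight-run naphtha, alkylate, FCC naphtha drop out. Binding constraint: energy.
So butane = 3.4977 barrels.
Objective = 40.75·3.4977 = 142.5313.

$142.53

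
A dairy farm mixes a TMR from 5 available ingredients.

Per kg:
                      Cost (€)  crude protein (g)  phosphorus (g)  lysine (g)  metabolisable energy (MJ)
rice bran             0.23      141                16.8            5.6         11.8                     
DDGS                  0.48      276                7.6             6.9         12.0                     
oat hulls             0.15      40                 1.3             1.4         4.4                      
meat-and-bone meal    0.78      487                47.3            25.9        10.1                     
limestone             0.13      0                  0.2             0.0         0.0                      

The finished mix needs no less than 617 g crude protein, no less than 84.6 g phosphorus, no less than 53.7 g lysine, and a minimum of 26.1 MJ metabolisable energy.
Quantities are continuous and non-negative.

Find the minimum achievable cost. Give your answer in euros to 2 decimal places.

€1.65

Set it up as a linear program. Let x1 = kg of rice bran, x2 = kg of DDGS, x3 = kg of oat hulls, x4 = kg of meat-and-bone meal, x5 = kg of limestone.
Minimise 0.23x1 + 0.48x2 + 0.15x3 + 0.78x4 + 0.13x5 subject to:
  141x1 + 276x2 + 40x3 + 487x4 ≥ 617   (crude protein)
  16.8x1 + 7.6x2 + 1.3x3 + 47.3x4 + 0.2x5 ≥ 84.6   (phosphorus)
  5.6x1 + 6.9x2 + 1.4x3 + 25.9x4 ≥ 53.7   (lysine)
  11.8x1 + 12x2 + 4.4x3 + 10.1x4 ≥ 26.1   (metabolisable energy)
  x1, x2, x3, x4, x5 ≥ 0.
At the optimum only rice bran, meat-and-bone meal are positive (DDGS, oat hulls, limestone = 0). The lysine and metabolisable energy requirements are met with equality.
So rice bran = 0.5365 kg, meat-and-bone meal = 1.957 kg.
Hence cost = 0.23·0.5365 + 0.78·1.957 = €1.6499.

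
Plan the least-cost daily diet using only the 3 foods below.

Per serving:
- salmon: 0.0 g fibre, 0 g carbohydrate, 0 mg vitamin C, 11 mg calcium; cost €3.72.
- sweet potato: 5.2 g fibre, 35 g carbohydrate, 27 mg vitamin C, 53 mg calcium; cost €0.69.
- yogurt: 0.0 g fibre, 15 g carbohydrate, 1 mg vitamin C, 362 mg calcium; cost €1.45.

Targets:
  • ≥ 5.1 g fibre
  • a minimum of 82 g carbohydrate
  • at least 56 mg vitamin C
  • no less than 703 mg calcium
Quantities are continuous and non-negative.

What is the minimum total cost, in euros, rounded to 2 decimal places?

Let x1 = servings of salmon, x2 = servings of sweet potato, x3 = servings of yogurt.
min 3.72x1 + 0.69x2 + 1.45x3 with:
  5.2x2 ≥ 5.1   (fibre)
  35x2 + 15x3 ≥ 82   (carbohydrate)
  27x2 + 1x3 ≥ 56   (vitamin C)
  11x1 + 53x2 + 362x3 ≥ 703   (calcium)
  x1, x2, x3 ≥ 0.
At the optimum only sweet potato, yogurt are positive (salmon = 0). There the vitamin C and calcium constraints are tight.
Optimal quantities: sweet potato = 2.013 servings, yogurt = 1.647 servings.
Total cost: 0.69·2.013 + 1.45·1.647 = 3.7771.

€3.78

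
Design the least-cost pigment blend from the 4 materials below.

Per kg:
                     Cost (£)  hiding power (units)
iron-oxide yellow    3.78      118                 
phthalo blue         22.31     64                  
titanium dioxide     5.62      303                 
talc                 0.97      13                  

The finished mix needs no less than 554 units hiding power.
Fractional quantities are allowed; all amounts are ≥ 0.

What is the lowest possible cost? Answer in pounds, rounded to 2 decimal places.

Treat it as an LP. Let x1 = kg of iron-oxide yellow, x2 = kg of phthalo blue, x3 = kg of titanium dioxide, x4 = kg of talc.
Minimize 3.78x1 + 22.31x2 + 5.62x3 + 0.97x4 subject to:
  118x1 + 64x2 + 303x3 + 13x4 ≥ 554   (hiding power)
  x1, x2, x3, x4 ≥ 0.
The optimal basis is {titanium dioxide}; iron-oxide yellow, phthalo blue, talc drop out. The hiding power requirement is met with equality.
Solving gives x3 = 1.8284.
Total cost: 5.62·1.8284 = 10.2756.

£10.28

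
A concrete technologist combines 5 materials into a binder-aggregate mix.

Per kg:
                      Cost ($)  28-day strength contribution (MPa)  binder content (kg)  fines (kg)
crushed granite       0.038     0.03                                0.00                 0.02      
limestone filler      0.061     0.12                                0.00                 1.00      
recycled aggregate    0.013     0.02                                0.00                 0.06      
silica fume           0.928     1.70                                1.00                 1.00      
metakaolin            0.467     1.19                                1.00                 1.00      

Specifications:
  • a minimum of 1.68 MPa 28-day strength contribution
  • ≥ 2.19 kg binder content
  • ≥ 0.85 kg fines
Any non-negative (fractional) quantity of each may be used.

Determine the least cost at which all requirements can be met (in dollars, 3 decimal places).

Set it up as a linear program. Let x1 = kg of crushed granite, x2 = kg of limestone filler, x3 = kg of recycled aggregate, x4 = kg of silica fume, x5 = kg of metakaolin.
Minimize 0.038x1 + 0.061x2 + 0.013x3 + 0.928x4 + 0.467x5 s.t.:
  0.03x1 + 0.12x2 + 0.02x3 + 1.7x4 + 1.19x5 ≥ 1.68   (28-day strength contribution)
  1x4 + 1x5 ≥ 2.19   (binder content)
  0.02x1 + 1x2 + 0.06x3 + 1x4 + 1x5 ≥ 0.85   (fines)
  x1, x2, x3, x4, x5 ≥ 0.
The optimal basis is {metakaolin}; crushed granite, limestone filler, recycled aggregate, silica fume drop out. Binding constraint: binder content.
That vertex is x5 = 2.19.
Cost = 0.467·2.19 = 1.02273.

$1.023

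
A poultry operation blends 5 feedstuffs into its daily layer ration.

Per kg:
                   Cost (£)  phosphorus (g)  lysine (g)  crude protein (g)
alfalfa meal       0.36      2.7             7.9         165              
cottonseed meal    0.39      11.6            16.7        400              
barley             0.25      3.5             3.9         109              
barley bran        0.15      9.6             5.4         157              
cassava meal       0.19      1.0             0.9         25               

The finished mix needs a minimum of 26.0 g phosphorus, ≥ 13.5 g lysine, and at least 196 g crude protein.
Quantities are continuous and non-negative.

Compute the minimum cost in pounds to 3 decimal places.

£0.406

This is a linear program. Let x1 = kg of alfalfa meal, x2 = kg of cottonseed meal, x3 = kg of barley, x4 = kg of barley bran, x5 = kg of cassava meal.
Minimise 0.36x1 + 0.39x2 + 0.25x3 + 0.15x4 + 0.19x5 subject to:
  2.7x1 + 11.6x2 + 3.5x3 + 9.6x4 + 1x5 ≥ 26   (phosphorus)
  7.9x1 + 16.7x2 + 3.9x3 + 5.4x4 + 0.9x5 ≥ 13.5   (lysine)
  165x1 + 400x2 + 109x3 + 157x4 + 25x5 ≥ 196   (crude protein)
  x1, x2, x3, x4, x5 ≥ 0.
The cheapest feasible vertex uses only barley bran; alfalfa meal, cottonseed meal, barley, cassava meal are not used. There the phosphorus constraint is tight.
Optimal quantities: barley bran = 2.708 kg.
Cost = 0.15·2.708 = 0.40620.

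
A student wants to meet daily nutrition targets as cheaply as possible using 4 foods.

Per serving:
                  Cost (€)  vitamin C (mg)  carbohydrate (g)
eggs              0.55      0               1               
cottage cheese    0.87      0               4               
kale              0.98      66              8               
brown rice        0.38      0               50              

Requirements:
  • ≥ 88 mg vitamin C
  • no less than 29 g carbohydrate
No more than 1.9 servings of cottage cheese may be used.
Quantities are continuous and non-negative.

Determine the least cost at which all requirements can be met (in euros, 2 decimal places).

€1.45

Treat it as an LP. Let x1 = servings of eggs, x2 = servings of cottage cheese, x3 = servings of kale, x4 = servings of brown rice.
Minimise 0.55x1 + 0.87x2 + 0.98x3 + 0.38x4 s.t.:
  66x3 ≥ 88   (vitamin C)
  1x1 + 4x2 + 8x3 + 50x4 ≥ 29   (carbohydrate)
  x2 ≤ 1.9
  x1, x2, x3, x4 ≥ 0.
The optimal basis is {kale, brown rice}; eggs, cottage cheese drop out. There the vitamin C and carbohydrate constraints are tight.
Solving gives x3 = 1.333, x4 = 0.3667.
Total cost: 0.98·1.333 + 0.38·0.3667 = 1.4457.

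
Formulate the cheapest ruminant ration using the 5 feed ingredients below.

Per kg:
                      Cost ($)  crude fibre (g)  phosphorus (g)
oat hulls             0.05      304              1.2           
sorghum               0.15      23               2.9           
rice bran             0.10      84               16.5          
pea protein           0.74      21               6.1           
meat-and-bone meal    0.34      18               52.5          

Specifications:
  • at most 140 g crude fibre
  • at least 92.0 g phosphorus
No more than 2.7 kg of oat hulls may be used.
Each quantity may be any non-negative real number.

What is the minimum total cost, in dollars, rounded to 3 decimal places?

$0.586

Treat it as an LP. Let x1 = kg of oat hulls, x2 = kg of sorghum, x3 = kg of rice bran, x4 = kg of pea protein, x5 = kg of meat-and-bone meal.
Minimize 0.05x1 + 0.15x2 + 0.1x3 + 0.74x4 + 0.34x5 subject to:
  304x1 + 23x2 + 84x3 + 21x4 + 18x5 ≤ 140   (crude fibre)
  1.2x1 + 2.9x2 + 16.5x3 + 6.1x4 + 52.5x5 ≥ 92   (phosphorus)
  x1 ≤ 2.7
  x1, x2, x3, x4, x5 ≥ 0.
The optimal basis is {rice bran, meat-and-bone meal}; oat hulls, sorghum, pea protein drop out. The crude fibre and phosphorus requirements are met with equality.
So rice bran = 1.384 kg, meat-and-bone meal = 1.317 kg.
Hence cost = 0.1·1.384 + 0.34·1.317 = $0.58618.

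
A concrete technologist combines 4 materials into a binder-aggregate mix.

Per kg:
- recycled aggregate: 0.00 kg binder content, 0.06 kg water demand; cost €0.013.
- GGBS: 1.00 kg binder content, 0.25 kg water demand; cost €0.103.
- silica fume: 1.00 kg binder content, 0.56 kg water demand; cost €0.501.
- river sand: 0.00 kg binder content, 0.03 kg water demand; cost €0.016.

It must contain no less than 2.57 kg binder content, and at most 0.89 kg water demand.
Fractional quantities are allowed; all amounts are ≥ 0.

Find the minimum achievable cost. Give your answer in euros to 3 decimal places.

Let x1 = kg of recycled aggregate, x2 = kg of GGBS, x3 = kg of silica fume, x4 = kg of river sand.
Minimise 0.013x1 + 0.103x2 + 0.501x3 + 0.016x4 s.t.:
  1x2 + 1x3 ≥ 2.57   (binder content)
  0.06x1 + 0.25x2 + 0.56x3 + 0.03x4 ≤ 0.89   (water demand)
  x1, x2, x3, x4 ≥ 0.
The minimum-cost mix takes nothing from recycled aggregate, silica fume, river sand — only GGBS. There the binder content constraint is tight.
Solving gives x2 = 2.57.
Cost = 0.103·2.57 = 0.26471.

€0.265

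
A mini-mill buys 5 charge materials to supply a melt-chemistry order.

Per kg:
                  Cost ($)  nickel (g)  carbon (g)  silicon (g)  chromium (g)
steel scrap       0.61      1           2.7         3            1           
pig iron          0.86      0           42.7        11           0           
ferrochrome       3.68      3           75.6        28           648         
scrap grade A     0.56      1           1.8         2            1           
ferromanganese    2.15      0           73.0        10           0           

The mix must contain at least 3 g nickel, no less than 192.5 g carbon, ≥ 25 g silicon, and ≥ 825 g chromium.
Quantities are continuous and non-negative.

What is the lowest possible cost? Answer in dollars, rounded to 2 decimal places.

Let x1 = kg of steel scrap, x2 = kg of pig iron, x3 = kg of ferrochrome, x4 = kg of scrap grade A, x5 = kg of ferromanganese.
Minimise 0.61x1 + 0.86x2 + 3.68x3 + 0.56x4 + 2.15x5 with:
  1x1 + 3x3 + 1x4 ≥ 3   (nickel)
  2.7x1 + 42.7x2 + 75.6x3 + 1.8x4 + 73x5 ≥ 192.5   (carbon)
  3x1 + 11x2 + 28x3 + 2x4 + 10x5 ≥ 25   (silicon)
  1x1 + 648x3 + 1x4 ≥ 825   (chromium)
  x1, x2, x3, x4, x5 ≥ 0.
The cheapest feasible vertex uses only pig iron, ferrochrome; steel scrap, scrap grade A, ferromanganese are not used. The carbon and chromium requirements are met with equality.
Solving gives x2 = 2.254, x3 = 1.273.
Cost = 0.86·2.254 + 3.68·1.273 = 6.6231.

$6.62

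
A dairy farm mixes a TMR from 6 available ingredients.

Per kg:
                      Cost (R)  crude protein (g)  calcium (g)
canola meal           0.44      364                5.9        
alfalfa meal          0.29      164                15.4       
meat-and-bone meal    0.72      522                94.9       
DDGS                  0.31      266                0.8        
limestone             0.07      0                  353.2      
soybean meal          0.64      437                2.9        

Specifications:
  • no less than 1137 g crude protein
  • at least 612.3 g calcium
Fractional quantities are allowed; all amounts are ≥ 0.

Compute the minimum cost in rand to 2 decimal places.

Treat it as an LP. Let x1 = kg of canola meal, x2 = kg of alfalfa meal, x3 = kg of meat-and-bone meal, x4 = kg of DDGS, x5 = kg of limestone, x6 = kg of soybean meal.
Minimize 0.44x1 + 0.29x2 + 0.72x3 + 0.31x4 + 0.07x5 + 0.64x6 s.t.:
  364x1 + 164x2 + 522x3 + 266x4 + 437x6 ≥ 1137   (crude protein)
  5.9x1 + 15.4x2 + 94.9x3 + 0.8x4 + 353.2x5 + 2.9x6 ≥ 612.3   (calcium)
  x1, x2, x3, x4, x5, x6 ≥ 0.
The cheapest feasible vertex uses only DDGS, limestone; canola meal, alfalfa meal, meat-and-bone meal, soybean meal are not used. There the crude protein and calcium constraints are tight.
Optimal quantities: DDGS = 4.274 kg, limestone = 1.724 kg.
Cost = 0.31·4.274 + 0.07·1.724 = 1.4456.

R1.45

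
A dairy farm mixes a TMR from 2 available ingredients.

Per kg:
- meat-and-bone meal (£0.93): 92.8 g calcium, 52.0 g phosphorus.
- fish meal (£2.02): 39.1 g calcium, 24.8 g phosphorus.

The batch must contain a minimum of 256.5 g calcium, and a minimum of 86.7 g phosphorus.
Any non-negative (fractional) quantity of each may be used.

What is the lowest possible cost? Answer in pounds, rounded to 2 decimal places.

Let x1 = kg of meat-and-bone meal, x2 = kg of fish meal.
Minimise 0.93x1 + 2.02x2 s.t.:
  92.8x1 + 39.1x2 ≥ 256.5   (calcium)
  52x1 + 24.8x2 ≥ 86.7   (phosphorus)
  x1, x2 ≥ 0.
The minimum-cost mix takes nothing from fish meal — only meat-and-bone meal. Binding constraint: calcium.
Solving gives x1 = 2.764.
Objective = 0.93·2.764 = 2.5705.

£2.57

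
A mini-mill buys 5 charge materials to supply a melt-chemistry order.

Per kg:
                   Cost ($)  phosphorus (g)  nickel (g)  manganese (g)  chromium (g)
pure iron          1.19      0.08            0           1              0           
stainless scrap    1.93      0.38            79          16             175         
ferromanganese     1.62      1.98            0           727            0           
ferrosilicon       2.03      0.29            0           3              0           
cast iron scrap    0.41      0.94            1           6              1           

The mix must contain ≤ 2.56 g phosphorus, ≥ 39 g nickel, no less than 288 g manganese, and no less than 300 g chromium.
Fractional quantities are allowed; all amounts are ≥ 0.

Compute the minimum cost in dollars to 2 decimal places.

Set it up as a linear program. Let x1 = kg of pure iron, x2 = kg of stainless scrap, x3 = kg of ferromanganese, x4 = kg of ferrosilicon, x5 = kg of cast iron scrap.
min 1.19x1 + 1.93x2 + 1.62x3 + 2.03x4 + 0.41x5 with:
  0.08x1 + 0.38x2 + 1.98x3 + 0.29x4 + 0.94x5 ≤ 2.56   (phosphorus)
  79x2 + 1x5 ≥ 39   (nickel)
  1x1 + 16x2 + 727x3 + 3x4 + 6x5 ≥ 288   (manganese)
  175x2 + 1x5 ≥ 300   (chromium)
  x1, x2, x3, x4, x5 ≥ 0.
The optimal basis is {stainless scrap, ferromanganese}; pure iron, ferrosilicon, cast iron scrap drop out. Binding constraints: manganese and chromium.
Solving gives x2 = 1.714, x3 = 0.3584.
Hence cost = 1.93·1.714 + 1.62·0.3584 = $3.8886.

$3.89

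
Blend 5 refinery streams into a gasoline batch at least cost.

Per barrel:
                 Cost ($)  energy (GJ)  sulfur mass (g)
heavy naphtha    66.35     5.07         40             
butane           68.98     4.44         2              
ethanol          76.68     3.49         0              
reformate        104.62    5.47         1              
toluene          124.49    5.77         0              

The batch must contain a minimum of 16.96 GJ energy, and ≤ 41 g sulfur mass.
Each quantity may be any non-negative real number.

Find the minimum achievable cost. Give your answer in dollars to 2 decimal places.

$252.51

Treat it as an LP. Let x1 = barrels of heavy naphtha, x2 = barrels of butane, x3 = barrels of ethanol, x4 = barrels of reformate, x5 = barrels of toluene.
Minimise 66.35x1 + 68.98x2 + 76.68x3 + 104.62x4 + 124.49x5 s.t.:
  5.07x1 + 4.44x2 + 3.49x3 + 5.47x4 + 5.77x5 ≥ 16.96   (energy)
  40x1 + 2x2 + 1x4 ≤ 41   (sulfur mass)
  x1, x2, x3, x4, x5 ≥ 0.
The optimal basis is {heavy naphtha, butane}; ethanol, reformate, toluene drop out. Binding constraints: energy and sulfur mass.
Optimal quantities: heavy naphtha = 0.88451 barrels, butane = 2.8098 barrels.
Hence cost = 66.35·0.88451 + 68.98·2.8098 = $252.5072.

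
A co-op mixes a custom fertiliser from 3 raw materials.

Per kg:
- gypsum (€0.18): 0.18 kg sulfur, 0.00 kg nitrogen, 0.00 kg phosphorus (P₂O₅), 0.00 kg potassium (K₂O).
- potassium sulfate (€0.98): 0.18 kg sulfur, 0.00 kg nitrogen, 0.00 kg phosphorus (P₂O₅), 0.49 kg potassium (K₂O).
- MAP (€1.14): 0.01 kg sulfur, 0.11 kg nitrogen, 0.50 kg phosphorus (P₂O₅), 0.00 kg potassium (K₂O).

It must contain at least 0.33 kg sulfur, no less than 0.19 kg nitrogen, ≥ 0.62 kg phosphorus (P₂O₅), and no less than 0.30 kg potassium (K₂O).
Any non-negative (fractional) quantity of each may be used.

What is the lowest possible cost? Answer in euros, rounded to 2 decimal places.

Set it up as a linear program. Let x1 = kg of gypsum, x2 = kg of potassium sulfate, x3 = kg of MAP.
Minimise 0.18x1 + 0.98x2 + 1.14x3 with:
  0.18x1 + 0.18x2 + 0.01x3 ≥ 0.33   (sulfur)
  0.11x3 ≥ 0.19   (nitrogen)
  0.5x3 ≥ 0.62   (phosphorus (P₂O₅))
  0.49x2 ≥ 0.3   (potassium (K₂O))
  x1, x2, x3 ≥ 0.
The optimal mix uses every input. There the sulfur, nitrogen, potassium (K₂O) constraints are tight.
So gypsum = 1.125 kg, potassium sulfate = 0.6122 kg, MAP = 1.727 kg.
Total cost: 0.18·1.125 + 0.98·0.6122 + 1.14·1.727 = 2.7712.

€2.77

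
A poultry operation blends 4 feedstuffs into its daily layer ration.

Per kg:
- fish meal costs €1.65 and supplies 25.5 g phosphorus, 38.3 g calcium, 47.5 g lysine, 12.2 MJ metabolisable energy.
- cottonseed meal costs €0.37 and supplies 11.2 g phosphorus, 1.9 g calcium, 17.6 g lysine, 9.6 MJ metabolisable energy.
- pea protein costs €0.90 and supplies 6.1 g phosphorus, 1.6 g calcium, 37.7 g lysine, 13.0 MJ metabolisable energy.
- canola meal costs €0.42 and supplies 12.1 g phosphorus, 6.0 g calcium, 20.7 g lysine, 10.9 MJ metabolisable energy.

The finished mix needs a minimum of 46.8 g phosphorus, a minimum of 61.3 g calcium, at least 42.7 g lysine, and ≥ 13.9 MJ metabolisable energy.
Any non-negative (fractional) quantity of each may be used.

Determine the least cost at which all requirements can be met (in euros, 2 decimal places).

€2.76

Let x1 = kg of fish meal, x2 = kg of cottonseed meal, x3 = kg of pea protein, x4 = kg of canola meal.
Minimize 1.65x1 + 0.37x2 + 0.9x3 + 0.42x4 s.t.:
  25.5x1 + 11.2x2 + 6.1x3 + 12.1x4 ≥ 46.8   (phosphorus)
  38.3x1 + 1.9x2 + 1.6x3 + 6x4 ≥ 61.3   (calcium)
  47.5x1 + 17.6x2 + 37.7x3 + 20.7x4 ≥ 42.7   (lysine)
  12.2x1 + 9.6x2 + 13x3 + 10.9x4 ≥ 13.9   (metabolisable energy)
  x1, x2, x3, x4 ≥ 0.
At the optimum only fish meal, canola meal are positive (cottonseed meal, pea protein = 0). The phosphorus and calcium requirements are met with equality.
So fish meal = 1.485 kg, canola meal = 0.7386 kg.
Cost = 1.65·1.485 + 0.42·0.7386 = 2.7605.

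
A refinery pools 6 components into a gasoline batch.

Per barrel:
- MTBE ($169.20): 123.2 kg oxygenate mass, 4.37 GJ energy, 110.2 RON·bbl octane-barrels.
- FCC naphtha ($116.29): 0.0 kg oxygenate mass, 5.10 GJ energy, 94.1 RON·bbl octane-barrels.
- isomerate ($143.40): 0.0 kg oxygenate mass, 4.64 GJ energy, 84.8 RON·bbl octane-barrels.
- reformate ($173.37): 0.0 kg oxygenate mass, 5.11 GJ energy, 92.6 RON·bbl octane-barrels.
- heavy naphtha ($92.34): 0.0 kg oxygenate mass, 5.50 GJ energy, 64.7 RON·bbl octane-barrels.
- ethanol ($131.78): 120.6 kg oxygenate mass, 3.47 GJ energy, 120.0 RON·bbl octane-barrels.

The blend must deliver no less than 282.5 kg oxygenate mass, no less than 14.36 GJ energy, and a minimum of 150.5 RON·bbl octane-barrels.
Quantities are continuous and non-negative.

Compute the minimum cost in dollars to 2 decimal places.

$413.31

This is a linear program. Let x1 = barrels of MTBE, x2 = barrels of FCC naphtha, x3 = barrels of isomerate, x4 = barrels of reformate, x5 = barrels of heavy naphtha, x6 = barrels of ethanol.
Minimise 169.2x1 + 116.29x2 + 143.4x3 + 173.37x4 + 92.34x5 + 131.78x6 subject to:
  123.2x1 + 120.6x6 ≥ 282.5   (oxygenate mass)
  4.37x1 + 5.1x2 + 4.64x3 + 5.11x4 + 5.5x5 + 3.47x6 ≥ 14.36   (energy)
  110.2x1 + 94.1x2 + 84.8x3 + 92.6x4 + 64.7x5 + 120x6 ≥ 150.5   (octane-barrels)
  x1, x2, x3, x4, x5, x6 ≥ 0.
At the optimum only heavy naphtha, ethanol are positive (MTBE, FCC naphtha, isomerate, reformate = 0). Binding constraints: oxygenate mass and energy.
That vertex is x5 = 1.13303, x6 = 2.34245.
Total cost: 92.34·1.13303 + 131.78·2.34245 = 413.3121.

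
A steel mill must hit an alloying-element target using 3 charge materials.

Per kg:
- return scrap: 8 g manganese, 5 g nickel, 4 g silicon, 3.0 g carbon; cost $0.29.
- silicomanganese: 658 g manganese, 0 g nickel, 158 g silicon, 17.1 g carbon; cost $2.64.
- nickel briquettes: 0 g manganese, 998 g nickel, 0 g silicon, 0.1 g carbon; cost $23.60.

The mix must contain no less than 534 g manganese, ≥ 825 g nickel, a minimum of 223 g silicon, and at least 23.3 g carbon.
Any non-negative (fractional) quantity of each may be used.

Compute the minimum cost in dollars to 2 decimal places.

$23.24

This is a linear program. Let x1 = kg of return scrap, x2 = kg of silicomanganese, x3 = kg of nickel briquettes.
Minimize 0.29x1 + 2.64x2 + 23.6x3 subject to:
  8x1 + 658x2 ≥ 534   (manganese)
  5x1 + 998x3 ≥ 825   (nickel)
  4x1 + 158x2 ≥ 223   (silicon)
  3x1 + 17.1x2 + 0.1x3 ≥ 23.3   (carbon)
  x1, x2, x3 ≥ 0.
At the optimum only silicomanganese, nickel briquettes are positive (return scrap = 0). There the nickel and silicon constraints are tight.
That vertex is x2 = 1.411, x3 = 0.8267.
Total cost: 2.64·1.411 + 23.6·0.8267 = 23.2352.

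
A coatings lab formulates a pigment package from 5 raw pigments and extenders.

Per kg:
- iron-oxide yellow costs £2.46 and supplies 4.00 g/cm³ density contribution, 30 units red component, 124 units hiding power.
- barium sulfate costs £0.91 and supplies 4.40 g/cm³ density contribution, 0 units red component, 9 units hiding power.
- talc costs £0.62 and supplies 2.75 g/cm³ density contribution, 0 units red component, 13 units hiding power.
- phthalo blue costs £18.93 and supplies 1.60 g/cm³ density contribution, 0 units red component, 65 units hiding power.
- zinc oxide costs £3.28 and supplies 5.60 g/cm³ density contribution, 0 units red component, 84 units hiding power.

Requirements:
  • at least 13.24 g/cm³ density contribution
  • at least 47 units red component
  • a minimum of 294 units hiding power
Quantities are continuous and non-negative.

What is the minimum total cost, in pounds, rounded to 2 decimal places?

£6.42

Set it up as a linear program. Let x1 = kg of iron-oxide yellow, x2 = kg of barium sulfate, x3 = kg of talc, x4 = kg of phthalo blue, x5 = kg of zinc oxide.
Minimize 2.46x1 + 0.91x2 + 0.62x3 + 18.93x4 + 3.28x5 s.t.:
  4x1 + 4.4x2 + 2.75x3 + 1.6x4 + 5.6x5 ≥ 13.24   (density contribution)
  30x1 ≥ 47   (red component)
  124x1 + 9x2 + 13x3 + 65x4 + 84x5 ≥ 294   (hiding power)
  x1, x2, x3, x4, x5 ≥ 0.
The minimum-cost mix takes nothing from barium sulfate, phthalo blue, zinc oxide — only iron-oxide yellow, talc. The density contribution and hiding power requirements are met with equality.
So iron-oxide yellow = 2.202 kg, talc = 1.612 kg.
Hence cost = 2.46·2.202 + 0.62·1.612 = £6.4164.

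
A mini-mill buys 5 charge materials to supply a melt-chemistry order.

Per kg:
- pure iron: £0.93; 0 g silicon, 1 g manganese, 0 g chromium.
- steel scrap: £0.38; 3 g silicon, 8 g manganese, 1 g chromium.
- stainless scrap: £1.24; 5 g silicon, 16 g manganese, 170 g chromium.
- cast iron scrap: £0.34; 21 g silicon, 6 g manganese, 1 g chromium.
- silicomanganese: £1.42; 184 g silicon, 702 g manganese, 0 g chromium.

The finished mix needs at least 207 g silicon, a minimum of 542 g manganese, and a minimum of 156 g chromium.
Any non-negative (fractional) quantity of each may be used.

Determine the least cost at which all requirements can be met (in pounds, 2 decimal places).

£2.70

Treat it as an LP. Let x1 = kg of pure iron, x2 = kg of steel scrap, x3 = kg of stainless scrap, x4 = kg of cast iron scrap, x5 = kg of silicomanganese.
Minimise 0.93x1 + 0.38x2 + 1.24x3 + 0.34x4 + 1.42x5 with:
  3x2 + 5x3 + 21x4 + 184x5 ≥ 207   (silicon)
  1x1 + 8x2 + 16x3 + 6x4 + 702x5 ≥ 542   (manganese)
  1x2 + 170x3 + 1x4 ≥ 156   (chromium)
  x1, x2, x3, x4, x5 ≥ 0.
The minimum-cost mix takes nothing from pure iron, steel scrap, cast iron scrap — only stainless scrap, silicomanganese. The silicon and chromium requirements are met with equality.
That vertex is x3 = 0.9176, x5 = 1.1.
Objective = 1.24·0.9176 + 1.42·1.1 = 2.6998.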